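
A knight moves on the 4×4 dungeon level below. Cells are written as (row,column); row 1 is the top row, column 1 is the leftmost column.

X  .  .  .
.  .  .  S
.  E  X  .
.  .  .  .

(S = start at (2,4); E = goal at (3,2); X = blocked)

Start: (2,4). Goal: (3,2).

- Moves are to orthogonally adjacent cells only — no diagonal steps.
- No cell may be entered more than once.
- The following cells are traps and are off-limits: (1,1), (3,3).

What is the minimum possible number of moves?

3

The Manhattan distance from (2,4) to (3,2) is |2−3| + |4−2| = 3, so at least 3 moves are needed.
A route of 3 moves achieves this: (2,4) → (2,3) → (2,2) → (3,2).
Since 3 matches the lower bound, it is optimal.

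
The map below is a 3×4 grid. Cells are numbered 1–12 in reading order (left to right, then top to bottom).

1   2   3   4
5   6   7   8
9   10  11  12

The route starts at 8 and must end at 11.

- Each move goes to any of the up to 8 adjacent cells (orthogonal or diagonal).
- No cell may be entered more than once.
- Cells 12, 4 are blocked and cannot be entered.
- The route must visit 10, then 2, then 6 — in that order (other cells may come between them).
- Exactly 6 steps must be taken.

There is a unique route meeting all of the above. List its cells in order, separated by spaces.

8 7 10 5 2 6 11

The waypoints must appear in the order 10, 2, 6, with no cell reused.
Route from 8: left to 7, down-left to 10, up-left to 5, up-right to 2, down to 6, down-right to 11 — 6 moves in all.
Check: order respected (10 at step 2, 2 at step 4, 6 at step 5); 6 moves as required.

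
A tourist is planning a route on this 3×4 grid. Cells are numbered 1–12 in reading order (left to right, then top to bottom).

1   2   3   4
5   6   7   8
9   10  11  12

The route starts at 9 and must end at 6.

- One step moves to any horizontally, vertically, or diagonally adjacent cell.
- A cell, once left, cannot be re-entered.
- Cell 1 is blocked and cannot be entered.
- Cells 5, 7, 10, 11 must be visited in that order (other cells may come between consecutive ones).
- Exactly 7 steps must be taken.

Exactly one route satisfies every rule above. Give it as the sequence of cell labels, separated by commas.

9, 5, 2, 3, 7, 10, 11, 6

The waypoints must appear in the order 5, 7, 10, 11, with no cell reused.
Route from 9: up 1 to 5, up-right 1 to 2, right 1 to 3, down 1 to 7, down-left 1 to 10, right 1 to 11, up-left 1 to 6 — 7 moves in all.
Check: order respected (5 at step 1, 7 at step 4, 10 at step 5, 11 at step 6); 7 moves as required.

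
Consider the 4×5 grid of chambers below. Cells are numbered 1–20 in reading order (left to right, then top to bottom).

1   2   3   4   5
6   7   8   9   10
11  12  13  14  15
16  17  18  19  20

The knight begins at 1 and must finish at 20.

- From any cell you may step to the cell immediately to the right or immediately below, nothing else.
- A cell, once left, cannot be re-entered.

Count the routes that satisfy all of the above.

35

A right/down-only route from 1 to 20 makes exactly 3 down-moves and 4 right-moves in some order.
With no other constraints that would be C(7,3) = 35 routes.
That gives 35 routes.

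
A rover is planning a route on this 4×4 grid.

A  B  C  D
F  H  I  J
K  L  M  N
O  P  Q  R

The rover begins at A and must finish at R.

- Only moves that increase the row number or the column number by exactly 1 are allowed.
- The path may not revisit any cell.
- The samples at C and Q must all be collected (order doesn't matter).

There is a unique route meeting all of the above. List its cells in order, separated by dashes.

Moves only go right or down, so the column and row indices never decrease.
Route from A: 2× right (reaching C), 3× down (reaching Q), right to R — 6 moves in all.
Check: all required cells visited.

A - B - C - I - M - Q - R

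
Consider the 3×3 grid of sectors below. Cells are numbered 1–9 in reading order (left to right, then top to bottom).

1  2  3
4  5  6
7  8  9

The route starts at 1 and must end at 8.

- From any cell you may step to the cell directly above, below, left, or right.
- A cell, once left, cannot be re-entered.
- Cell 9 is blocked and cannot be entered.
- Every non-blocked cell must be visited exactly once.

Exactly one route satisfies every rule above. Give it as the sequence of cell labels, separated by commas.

Need to visit all 8 open cells exactly once, starting at 1 and ending at 8.
Cell 7 has only two open neighbours (4 and 8), so the path must pass straight through it: one of those is the cell it's entered from and the other is where it exits.
Route from 1: right 2 to 3, down 1 to 6, left 2 to 4, down 1 to 7, right 1 to 8 — 7 moves in all.
Check: all 8 open cells covered.

1, 2, 3, 6, 5, 4, 7, 8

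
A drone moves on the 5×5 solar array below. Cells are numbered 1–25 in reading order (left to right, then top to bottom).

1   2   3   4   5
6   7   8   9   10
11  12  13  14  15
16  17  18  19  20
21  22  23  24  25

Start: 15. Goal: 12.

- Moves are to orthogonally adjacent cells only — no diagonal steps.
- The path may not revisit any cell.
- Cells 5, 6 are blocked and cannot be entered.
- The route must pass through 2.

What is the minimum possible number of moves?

7

Any route passes through 2 somewhere between 15 and 12. Summing Manhattan distances along the two legs (15 → 2 → 12) gives a lower bound of 5 + 2 = 7 moves.
A route of 7 moves achieves this: 15 → 10 → 9 → 4 → 3 → 2 → 7 → 12.
Since 7 matches the lower bound, it is optimal.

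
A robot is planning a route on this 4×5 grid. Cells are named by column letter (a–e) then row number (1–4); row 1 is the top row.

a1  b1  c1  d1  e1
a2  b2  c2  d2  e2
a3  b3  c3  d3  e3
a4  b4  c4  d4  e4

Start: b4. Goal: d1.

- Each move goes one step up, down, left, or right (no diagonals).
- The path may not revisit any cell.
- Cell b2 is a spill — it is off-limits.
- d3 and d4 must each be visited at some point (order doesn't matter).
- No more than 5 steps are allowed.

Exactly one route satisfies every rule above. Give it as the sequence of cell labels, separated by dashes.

The 5-move cap with required stops at d3, d4 leaves no slack for detours.
Route from b4: 2× right (reaching d4), 3× up (reaching d1) — 5 moves in all.
Check: all required cells visited; 5 ≤ 5 moves.

b4 - c4 - d4 - d3 - d2 - d1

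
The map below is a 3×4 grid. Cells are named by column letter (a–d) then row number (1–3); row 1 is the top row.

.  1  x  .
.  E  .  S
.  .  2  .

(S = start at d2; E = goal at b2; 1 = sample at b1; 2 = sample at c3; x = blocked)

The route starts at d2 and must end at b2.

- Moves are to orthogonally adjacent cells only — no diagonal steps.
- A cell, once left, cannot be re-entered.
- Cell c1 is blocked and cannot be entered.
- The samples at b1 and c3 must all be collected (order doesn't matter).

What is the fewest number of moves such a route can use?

Any route passes through b1 and c3 in some order between d2 and b2. Summing Manhattan distances along each leg and taking the cheapest ordering (d2 → c3 → b1 → b2) gives a lower bound of 2 + 3 + 1 = 6 moves.
The shortest route satisfying every rule uses 8 moves: d2 → d3 → c3 → b3 → a3 → a2 → a1 → b1 → b2.
The bound of 6 isn't tight here; checking systematically, no route of length 6 through 7 satisfies every constraint, so 8 is the minimum.

8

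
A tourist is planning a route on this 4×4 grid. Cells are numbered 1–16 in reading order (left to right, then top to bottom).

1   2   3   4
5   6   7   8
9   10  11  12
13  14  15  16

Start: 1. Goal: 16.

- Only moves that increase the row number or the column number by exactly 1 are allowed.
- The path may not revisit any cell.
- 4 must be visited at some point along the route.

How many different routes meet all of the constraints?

A right/down-only route from 1 to 16 makes exactly 3 down-moves and 3 right-moves in some order.
With no other constraints that would be C(6,3) = 20 routes.
Split at 4 and multiply the segment counts: 1→4: 1; 4→16: 1; product = 1.
That gives 1 route.

1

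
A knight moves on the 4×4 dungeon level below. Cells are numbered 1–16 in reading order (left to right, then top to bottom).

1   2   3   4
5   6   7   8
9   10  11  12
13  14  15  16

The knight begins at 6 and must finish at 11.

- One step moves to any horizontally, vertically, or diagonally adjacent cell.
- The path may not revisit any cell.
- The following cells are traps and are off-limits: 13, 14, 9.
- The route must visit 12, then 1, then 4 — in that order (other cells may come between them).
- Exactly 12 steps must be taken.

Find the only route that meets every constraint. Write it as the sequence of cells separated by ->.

6 -> 7 -> 12 -> 16 -> 15 -> 10 -> 5 -> 1 -> 2 -> 3 -> 4 -> 8 -> 11

The waypoints must appear in the order 12, 1, 4, with no cell reused.
Route from 6: right to 7, down-right to 12, down to 16, left to 15, 2× up-left (reaching 5), up to 1, 3× right (reaching 4), down to 8, down-left to 11 — 12 moves in all.
Check: order respected (12 at step 2, 1 at step 7, 4 at step 10); 12 moves as required.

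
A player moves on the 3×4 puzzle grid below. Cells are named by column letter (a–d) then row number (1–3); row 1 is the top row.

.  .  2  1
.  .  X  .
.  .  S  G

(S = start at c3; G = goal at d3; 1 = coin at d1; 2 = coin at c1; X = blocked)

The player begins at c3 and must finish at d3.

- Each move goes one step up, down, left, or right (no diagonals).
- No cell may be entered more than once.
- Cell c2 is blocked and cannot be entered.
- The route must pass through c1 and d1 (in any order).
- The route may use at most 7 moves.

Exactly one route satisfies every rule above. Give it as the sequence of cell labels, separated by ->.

c3 -> b3 -> b2 -> b1 -> c1 -> d1 -> d2 -> d3

Any route must reach c1 and d1 and still end at d3 within 7 moves, so the order of the required stops is forced.
Route from c3: left 1 to b3, up 2 to b1, right 2 to d1, down 2 to d3 — 7 moves in all.
Check: all required cells visited; 7 ≤ 7 moves.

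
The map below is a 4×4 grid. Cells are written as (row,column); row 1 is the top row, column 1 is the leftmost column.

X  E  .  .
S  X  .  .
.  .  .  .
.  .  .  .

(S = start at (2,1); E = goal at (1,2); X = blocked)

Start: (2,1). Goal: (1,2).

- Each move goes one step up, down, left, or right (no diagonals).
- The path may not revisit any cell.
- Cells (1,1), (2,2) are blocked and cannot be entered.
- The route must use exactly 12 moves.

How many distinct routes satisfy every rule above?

4

Need simple routes of exactly 12 moves from (2,1) to (1,2) (Manhattan distance 2, so 5 moves are spent on a detour and 5 undoing it).
Enumerating: (2,1) (3,1) (4,1) (4,2) (3,2) (3,3) (4,3) (4,4) (3,4) (2,4) (1,4) (1,3) (1,2) | (2,1) (3,1) (4,1) (4,2) (3,2) (3,3) (4,3) (4,4) (3,4) (2,4) (2,3) (1,3) (1,2) | (2,1) (3,1) (4,1) (4,2) (4,3) (4,4) (3,4) (3,3) (2,3) (2,4) (1,4) (1,3) (1,2) | (2,1) (3,1) (3,2) (4,2) (4,3) (4,4) (3,4) (3,3) (2,3) (2,4) (1,4) (1,3) (1,2).
That gives 4 routes.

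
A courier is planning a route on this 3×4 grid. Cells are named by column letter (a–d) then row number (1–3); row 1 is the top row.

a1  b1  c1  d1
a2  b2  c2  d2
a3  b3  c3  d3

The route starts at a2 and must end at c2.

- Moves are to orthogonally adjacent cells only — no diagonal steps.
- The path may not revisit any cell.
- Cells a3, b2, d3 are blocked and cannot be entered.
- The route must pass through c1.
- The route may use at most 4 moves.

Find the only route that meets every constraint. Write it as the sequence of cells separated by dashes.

a2 - a1 - b1 - c1 - c2

The budget equals the shortest possible length, so every move has to be on a shortest route through the required cells.
Route from a2: up 1 to a1, right 2 to c1, down 1 to c2 — 4 moves in all.
Check: all required cells visited; 4 ≤ 4 moves.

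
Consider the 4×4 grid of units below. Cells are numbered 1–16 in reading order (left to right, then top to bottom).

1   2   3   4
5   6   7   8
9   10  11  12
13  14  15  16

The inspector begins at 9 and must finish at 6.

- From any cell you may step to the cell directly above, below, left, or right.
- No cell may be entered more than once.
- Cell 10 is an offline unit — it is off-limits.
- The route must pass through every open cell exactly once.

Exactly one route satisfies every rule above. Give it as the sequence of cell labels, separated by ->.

9 -> 13 -> 14 -> 15 -> 16 -> 12 -> 11 -> 7 -> 8 -> 4 -> 3 -> 2 -> 1 -> 5 -> 6

Need to visit all 15 open cells exactly once, starting at 9 and ending at 6.
Cell 16 has only two open neighbours (12 and 15), so the path must pass straight through it: one of those is the cell it's entered from and the other is where it exits.
Route from 9: down to 13, 3× right (reaching 16), up to 12, left to 11, up to 7, right to 8, up to 4, 3× left (reaching 1), down to 5, right to 6 — 14 moves in all.
Check: all 15 open cells covered.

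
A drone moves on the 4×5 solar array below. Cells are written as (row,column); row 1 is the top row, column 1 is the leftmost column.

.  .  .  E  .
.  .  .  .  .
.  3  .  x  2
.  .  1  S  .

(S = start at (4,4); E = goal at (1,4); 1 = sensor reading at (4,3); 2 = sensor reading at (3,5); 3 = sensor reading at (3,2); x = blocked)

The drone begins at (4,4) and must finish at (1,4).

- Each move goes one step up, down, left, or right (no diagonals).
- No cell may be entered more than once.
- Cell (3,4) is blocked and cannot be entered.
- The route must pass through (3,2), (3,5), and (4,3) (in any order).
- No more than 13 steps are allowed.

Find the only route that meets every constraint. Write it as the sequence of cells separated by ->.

The budget equals the shortest possible length, so every move has to be on a shortest route through the required cells.
Route from (4,4): right to (4,5), 2× up (reaching (2,5)), 2× left (reaching (2,3)), 2× down (reaching (4,3)), left to (4,2), 3× up (reaching (1,2)), 2× right (reaching (1,4)) — 13 moves in all.
Check: all required cells visited; 13 ≤ 13 moves.

(4,4) -> (4,5) -> (3,5) -> (2,5) -> (2,4) -> (2,3) -> (3,3) -> (4,3) -> (4,2) -> (3,2) -> (2,2) -> (1,2) -> (1,3) -> (1,4)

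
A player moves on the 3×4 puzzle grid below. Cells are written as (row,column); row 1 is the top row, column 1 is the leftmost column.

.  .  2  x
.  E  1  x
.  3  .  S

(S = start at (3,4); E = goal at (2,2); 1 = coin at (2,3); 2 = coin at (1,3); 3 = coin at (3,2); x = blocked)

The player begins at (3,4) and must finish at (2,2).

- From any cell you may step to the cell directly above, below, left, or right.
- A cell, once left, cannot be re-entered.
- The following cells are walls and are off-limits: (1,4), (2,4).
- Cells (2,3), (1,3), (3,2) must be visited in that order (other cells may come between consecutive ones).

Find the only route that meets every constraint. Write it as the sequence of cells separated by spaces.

(3,4) (3,3) (2,3) (1,3) (1,2) (1,1) (2,1) (3,1) (3,2) (2,2)

The waypoints must appear in the order (2,3), (1,3), (3,2), with no cell reused.
Route from (3,4): left to (3,3), 2× up (reaching (1,3)), 2× left (reaching (1,1)), 2× down (reaching (3,1)), right to (3,2), up to (2,2) — 9 moves in all.
Check: order respected (1 at step 2, 2 at step 3, 3 at step 8).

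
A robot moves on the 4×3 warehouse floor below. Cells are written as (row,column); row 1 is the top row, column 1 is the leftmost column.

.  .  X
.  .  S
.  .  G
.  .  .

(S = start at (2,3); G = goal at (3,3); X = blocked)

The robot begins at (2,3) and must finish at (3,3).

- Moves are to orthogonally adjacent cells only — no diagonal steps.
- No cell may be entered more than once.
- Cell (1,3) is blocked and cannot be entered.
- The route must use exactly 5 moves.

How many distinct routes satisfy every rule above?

Need simple routes of exactly 5 moves from (2,3) to (3,3) (Manhattan distance 1, so 2 moves are spent on a detour and 2 undoing it).
Enumerating: (2,3) (2,2) (3,2) (4,2) (4,3) (3,3) | (2,3) (2,2) (2,1) (3,1) (3,2) (3,3).
That gives 2 routes.

2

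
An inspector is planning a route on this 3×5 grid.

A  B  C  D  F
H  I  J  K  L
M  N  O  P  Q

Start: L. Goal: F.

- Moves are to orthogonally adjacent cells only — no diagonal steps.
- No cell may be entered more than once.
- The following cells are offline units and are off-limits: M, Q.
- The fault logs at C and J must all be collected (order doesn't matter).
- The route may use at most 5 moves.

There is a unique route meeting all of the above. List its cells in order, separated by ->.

The budget equals the shortest possible length, so every move has to be on a shortest route through the required cells.
Route from L: left 2 to J, up 1 to C, right 2 to F — 5 moves in all.
Check: all required cells visited; 5 ≤ 5 moves.

L -> K -> J -> C -> D -> F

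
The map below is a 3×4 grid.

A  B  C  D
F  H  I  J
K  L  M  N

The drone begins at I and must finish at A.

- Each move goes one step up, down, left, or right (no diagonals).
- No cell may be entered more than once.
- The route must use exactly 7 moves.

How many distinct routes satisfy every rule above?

7

Need simple routes of exactly 7 moves from I to A (Manhattan distance 3, so 2 moves are spent on a detour and 2 undoing it).
Enumerating: I C B H L K F A | I M L K F H B A | I M N J D C B A | I J D C B H F A | I J N M L H B A | I J N M L H F A | I J N M L K F A.
That gives 7 routes.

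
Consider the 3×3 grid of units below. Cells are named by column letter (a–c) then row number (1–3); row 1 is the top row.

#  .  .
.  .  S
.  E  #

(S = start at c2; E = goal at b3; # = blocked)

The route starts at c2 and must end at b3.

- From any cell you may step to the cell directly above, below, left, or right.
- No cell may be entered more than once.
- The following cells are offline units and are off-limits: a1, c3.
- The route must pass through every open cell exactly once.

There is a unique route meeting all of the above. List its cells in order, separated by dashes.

c2 - c1 - b1 - b2 - a2 - a3 - b3

Need to visit all 7 open cells exactly once, starting at c2 and ending at b3.
Cell a3 has only two open neighbours (a2 and b3), so the path must pass straight through it: one of those is the cell it's entered from and the other is where it exits.
Route from c2: up 1 to c1, left 1 to b1, down 1 to b2, left 1 to a2, down 1 to a3, right 1 to b3 — 6 moves in all.
Check: all 7 open cells covered.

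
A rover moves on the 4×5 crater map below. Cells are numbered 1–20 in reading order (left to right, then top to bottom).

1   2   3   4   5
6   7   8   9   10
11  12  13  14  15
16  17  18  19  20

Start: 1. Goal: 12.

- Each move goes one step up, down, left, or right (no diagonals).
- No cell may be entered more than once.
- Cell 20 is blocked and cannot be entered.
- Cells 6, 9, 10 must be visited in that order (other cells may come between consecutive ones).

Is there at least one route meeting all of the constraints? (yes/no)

yes

One route that works: 1 → 6 → 7 → 8 → 9 → 10 → 15 → 14 → 13 → 12.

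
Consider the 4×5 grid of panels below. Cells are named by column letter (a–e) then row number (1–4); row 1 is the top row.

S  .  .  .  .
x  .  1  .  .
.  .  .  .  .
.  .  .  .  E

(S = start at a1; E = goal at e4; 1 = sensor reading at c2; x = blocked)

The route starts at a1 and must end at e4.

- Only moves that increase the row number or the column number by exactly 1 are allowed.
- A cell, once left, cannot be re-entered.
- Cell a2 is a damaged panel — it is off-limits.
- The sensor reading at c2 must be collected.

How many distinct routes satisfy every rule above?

A right/down-only route from a1 to e4 makes exactly 3 down-moves and 4 right-moves in some order.
With no other constraints that would be C(7,3) = 35 routes.
Split at c2 and multiply the segment counts (each segment already excludes blocked cells): a1→c2: 2; c2→e4: 6; product = 12.
That gives 12 routes.

12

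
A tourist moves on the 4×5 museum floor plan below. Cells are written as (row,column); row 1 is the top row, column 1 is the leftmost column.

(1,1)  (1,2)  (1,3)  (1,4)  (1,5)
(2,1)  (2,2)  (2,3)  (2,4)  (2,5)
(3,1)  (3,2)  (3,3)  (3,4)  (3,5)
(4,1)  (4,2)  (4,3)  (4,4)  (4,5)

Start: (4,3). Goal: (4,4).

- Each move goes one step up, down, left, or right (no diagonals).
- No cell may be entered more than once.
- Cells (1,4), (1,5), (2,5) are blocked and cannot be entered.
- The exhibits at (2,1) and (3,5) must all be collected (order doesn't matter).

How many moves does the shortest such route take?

11

Any route passes through (2,1) and (3,5) in some order between (4,3) and (4,4). Summing Manhattan distances along each leg and taking the cheapest ordering ((4,3) → (2,1) → (3,5) → (4,4)) gives a lower bound of 4 + 5 + 2 = 11 moves.
A route of 11 moves achieves this: (4,3) → (3,3) → (3,2) → (3,1) → (2,1) → (2,2) → (2,3) → (2,4) → (3,4) → (3,5) → (4,5) → (4,4).
Since 11 matches the lower bound, it is optimal.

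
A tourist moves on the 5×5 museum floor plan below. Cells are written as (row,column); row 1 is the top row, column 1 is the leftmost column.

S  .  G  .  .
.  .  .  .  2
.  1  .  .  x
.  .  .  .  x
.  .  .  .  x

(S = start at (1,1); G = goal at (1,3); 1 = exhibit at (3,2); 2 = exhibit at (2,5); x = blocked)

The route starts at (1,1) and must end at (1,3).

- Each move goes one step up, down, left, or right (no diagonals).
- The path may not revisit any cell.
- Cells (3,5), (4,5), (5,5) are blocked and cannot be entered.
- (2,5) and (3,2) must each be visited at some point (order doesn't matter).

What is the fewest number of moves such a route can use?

10

Any route passes through (2,5) and (3,2) in some order between (1,1) and (1,3). Summing Manhattan distances along each leg and taking the cheapest ordering ((1,1) → (3,2) → (2,5) → (1,3)) gives a lower bound of 3 + 4 + 3 = 10 moves.
A route of 10 moves achieves this: (1,1) → (2,1) → (3,1) → (3,2) → (2,2) → (2,3) → (2,4) → (2,5) → (1,5) → (1,4) → (1,3).
Since 10 matches the lower bound, it is optimal.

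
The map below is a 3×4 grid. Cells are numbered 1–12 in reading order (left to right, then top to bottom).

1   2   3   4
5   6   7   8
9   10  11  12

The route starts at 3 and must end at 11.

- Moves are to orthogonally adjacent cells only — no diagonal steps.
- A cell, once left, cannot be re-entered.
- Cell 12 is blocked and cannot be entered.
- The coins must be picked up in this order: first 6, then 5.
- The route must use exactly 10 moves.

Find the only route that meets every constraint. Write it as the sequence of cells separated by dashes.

3 - 4 - 8 - 7 - 6 - 2 - 1 - 5 - 9 - 10 - 11

The waypoints must appear in the order 6, 5, with no cell reused.
Route from 3: right 1 to 4, down 1 to 8, left 2 to 6, up 1 to 2, left 1 to 1, down 2 to 9, right 2 to 11 — 10 moves in all.
Check: order respected (6 at step 4, 5 at step 7); 10 moves as required.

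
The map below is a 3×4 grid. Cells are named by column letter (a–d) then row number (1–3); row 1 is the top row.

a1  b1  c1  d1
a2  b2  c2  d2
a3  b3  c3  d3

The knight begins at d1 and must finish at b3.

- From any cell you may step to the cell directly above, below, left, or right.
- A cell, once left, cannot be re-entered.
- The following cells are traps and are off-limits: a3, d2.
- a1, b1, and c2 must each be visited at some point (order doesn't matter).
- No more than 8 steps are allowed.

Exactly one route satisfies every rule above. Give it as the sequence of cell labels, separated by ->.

d1 -> c1 -> b1 -> a1 -> a2 -> b2 -> c2 -> c3 -> b3

The budget equals the shortest possible length, so every move has to be on a shortest route through the required cells.
Route from d1: 3× left (reaching a1), down to a2, 2× right (reaching c2), down to c3, left to b3 — 8 moves in all.
Check: all required cells visited; 8 ≤ 8 moves.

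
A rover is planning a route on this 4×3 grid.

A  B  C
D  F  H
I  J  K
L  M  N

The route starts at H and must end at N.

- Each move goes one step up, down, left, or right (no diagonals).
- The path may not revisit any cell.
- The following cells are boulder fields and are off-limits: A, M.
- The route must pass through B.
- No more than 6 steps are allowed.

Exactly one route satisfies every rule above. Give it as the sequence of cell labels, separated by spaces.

H C B F J K N

The budget equals the shortest possible length, so every move has to be on a shortest route through the required cells.
Route from H: up to C, left to B, 2× down (reaching J), right to K, down to N — 6 moves in all.
Check: all required cells visited; 6 ≤ 6 moves.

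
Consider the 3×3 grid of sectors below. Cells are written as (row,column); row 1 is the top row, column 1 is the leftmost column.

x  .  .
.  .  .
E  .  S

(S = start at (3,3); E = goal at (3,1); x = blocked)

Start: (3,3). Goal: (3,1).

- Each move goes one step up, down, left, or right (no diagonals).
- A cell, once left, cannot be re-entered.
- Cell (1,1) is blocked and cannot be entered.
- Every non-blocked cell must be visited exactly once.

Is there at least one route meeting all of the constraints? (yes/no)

Colour the cells like a checkerboard: each orthogonal step flips colour, so a Hamiltonian route alternates colours. Here there are 4 cells of one colour and 4 of the other, with start on the same colour as the goal — the counts and endpoints can't be arranged into an alternating sequence of length 8, so no Hamiltonian route exists.

no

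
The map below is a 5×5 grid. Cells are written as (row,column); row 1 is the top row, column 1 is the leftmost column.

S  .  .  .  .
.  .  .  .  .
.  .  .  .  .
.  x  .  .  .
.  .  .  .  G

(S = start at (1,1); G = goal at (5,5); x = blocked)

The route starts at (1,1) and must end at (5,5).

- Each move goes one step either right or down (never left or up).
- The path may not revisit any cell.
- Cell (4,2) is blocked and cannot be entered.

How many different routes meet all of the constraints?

54

A right/down-only route from (1,1) to (5,5) makes exactly 4 down-moves and 4 right-moves in some order.
With no other constraints that would be C(8,4) = 70 routes.
Subtract routes through each blocked cell (inclusion–exclusion for overlaps): − through (4,2): 16 → 54.
That gives 54 routes.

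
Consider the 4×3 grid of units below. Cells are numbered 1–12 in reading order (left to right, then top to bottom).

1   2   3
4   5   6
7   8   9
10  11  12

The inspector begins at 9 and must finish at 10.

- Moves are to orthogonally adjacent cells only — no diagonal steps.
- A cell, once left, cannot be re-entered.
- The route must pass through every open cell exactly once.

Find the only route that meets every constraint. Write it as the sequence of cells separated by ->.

9 -> 12 -> 11 -> 8 -> 5 -> 6 -> 3 -> 2 -> 1 -> 4 -> 7 -> 10

Need to visit all 12 open cells exactly once, starting at 9 and ending at 10.
Cell 12 has only two open neighbours (9 and 11), so the path must pass straight through it: one of those is the cell it's entered from and the other is where it exits.
Route from 9: down to 12, left to 11, 2× up (reaching 5), right to 6, up to 3, 2× left (reaching 1), 3× down (reaching 10) — 11 moves in all.
Check: all 12 open cells covered.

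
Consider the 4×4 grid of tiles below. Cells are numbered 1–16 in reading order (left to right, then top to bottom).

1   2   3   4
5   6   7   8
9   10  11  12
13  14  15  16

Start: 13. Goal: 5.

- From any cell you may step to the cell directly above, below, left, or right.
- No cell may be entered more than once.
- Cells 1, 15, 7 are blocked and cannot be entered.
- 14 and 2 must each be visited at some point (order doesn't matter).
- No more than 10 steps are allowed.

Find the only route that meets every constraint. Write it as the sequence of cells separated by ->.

13 -> 14 -> 10 -> 11 -> 12 -> 8 -> 4 -> 3 -> 2 -> 6 -> 5

The 10-move cap with required stops at 14, 2 leaves no slack for detours.
Route from 13: right to 14, up to 10, 2× right (reaching 12), 2× up (reaching 4), 2× left (reaching 2), down to 6, left to 5 — 10 moves in all.
Check: all required cells visited; 10 ≤ 10 moves.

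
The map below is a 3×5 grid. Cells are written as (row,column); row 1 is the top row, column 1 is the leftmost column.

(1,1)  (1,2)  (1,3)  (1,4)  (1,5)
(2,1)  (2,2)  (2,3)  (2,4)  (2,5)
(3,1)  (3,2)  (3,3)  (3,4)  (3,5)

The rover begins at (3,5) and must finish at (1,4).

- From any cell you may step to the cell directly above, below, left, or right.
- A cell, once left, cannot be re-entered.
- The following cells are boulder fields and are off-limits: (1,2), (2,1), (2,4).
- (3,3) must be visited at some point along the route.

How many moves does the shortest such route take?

Any route passes through (3,3) somewhere between (3,5) and (1,4). Summing Manhattan distances along the two legs ((3,5) → (3,3) → (1,4)) gives a lower bound of 2 + 3 = 5 moves.
A route of 5 moves achieves this: (3,5) → (3,4) → (3,3) → (2,3) → (1,3) → (1,4).
Since 5 matches the lower bound, it is optimal.

5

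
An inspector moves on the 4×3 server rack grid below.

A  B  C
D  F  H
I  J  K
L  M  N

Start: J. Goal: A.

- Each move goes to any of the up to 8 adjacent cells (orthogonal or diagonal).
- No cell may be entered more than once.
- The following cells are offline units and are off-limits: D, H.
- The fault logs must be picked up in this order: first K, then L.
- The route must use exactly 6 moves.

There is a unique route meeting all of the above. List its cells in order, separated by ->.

The waypoints must appear in the order K, L, with no cell reused.
Route from J: right 1 to K, down-left 1 to M, left 1 to L, up 1 to I, up-right 1 to F, up-left 1 to A — 6 moves in all.
Check: order respected (K at step 1, L at step 3); 6 moves as required.

J -> K -> M -> L -> I -> F -> A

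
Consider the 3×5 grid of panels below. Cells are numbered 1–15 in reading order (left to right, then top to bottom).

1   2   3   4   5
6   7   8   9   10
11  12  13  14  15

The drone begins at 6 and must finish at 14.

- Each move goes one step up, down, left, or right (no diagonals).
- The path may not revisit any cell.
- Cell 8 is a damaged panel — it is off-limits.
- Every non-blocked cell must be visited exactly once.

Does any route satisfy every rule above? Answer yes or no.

no

Colour the cells like a checkerboard: each orthogonal step flips colour, so a Hamiltonian route alternates colours. Here there are 8 cells of one colour and 6 of the other, with start on the same colour as the goal — the counts and endpoints can't be arranged into an alternating sequence of length 14, so no Hamiltonian route exists.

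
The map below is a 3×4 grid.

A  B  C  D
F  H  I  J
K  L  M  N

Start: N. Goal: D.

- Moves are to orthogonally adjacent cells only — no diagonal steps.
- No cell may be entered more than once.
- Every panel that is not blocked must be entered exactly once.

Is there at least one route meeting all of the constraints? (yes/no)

Colour the cells like a checkerboard: each orthogonal step flips colour, so a Hamiltonian route alternates colours. Here there are 6 cells of one colour and 6 of the other, with start on the same colour as the goal — the counts and endpoints can't be arranged into an alternating sequence of length 12, so no Hamiltonian route exists.

no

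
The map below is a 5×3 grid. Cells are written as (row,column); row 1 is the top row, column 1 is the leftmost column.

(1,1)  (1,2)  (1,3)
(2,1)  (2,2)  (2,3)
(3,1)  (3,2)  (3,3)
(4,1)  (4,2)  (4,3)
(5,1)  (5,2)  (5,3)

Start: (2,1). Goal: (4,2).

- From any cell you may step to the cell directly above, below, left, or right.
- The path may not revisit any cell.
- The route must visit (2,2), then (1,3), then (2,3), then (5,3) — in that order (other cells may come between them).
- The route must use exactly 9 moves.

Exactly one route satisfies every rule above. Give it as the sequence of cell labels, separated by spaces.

(2,1) (2,2) (1,2) (1,3) (2,3) (3,3) (4,3) (5,3) (5,2) (4,2)

The waypoints must appear in the order (2,2), (1,3), (2,3), (5,3), with no cell reused.
Route from (2,1): right to (2,2), up to (1,2), right to (1,3), 4× down (reaching (5,3)), left to (5,2), up to (4,2) — 9 moves in all.
Check: order respected ((2,2) at step 1, (1,3) at step 3, (2,3) at step 4, (5,3) at step 7); 9 moves as required.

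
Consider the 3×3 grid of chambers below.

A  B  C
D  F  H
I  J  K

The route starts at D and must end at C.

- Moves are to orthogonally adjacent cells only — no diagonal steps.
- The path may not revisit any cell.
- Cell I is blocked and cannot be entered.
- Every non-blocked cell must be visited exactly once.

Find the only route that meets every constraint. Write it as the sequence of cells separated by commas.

D, A, B, F, J, K, H, C

Need to visit all 8 open cells exactly once, starting at D and ending at C.
Cell K has only two open neighbours (H and J), so the path must pass straight through it: one of those is the cell it's entered from and the other is where it exits.
Route from D: up 1 to A, right 1 to B, down 2 to J, right 1 to K, up 2 to C — 7 moves in all.
Check: all 8 open cells covered.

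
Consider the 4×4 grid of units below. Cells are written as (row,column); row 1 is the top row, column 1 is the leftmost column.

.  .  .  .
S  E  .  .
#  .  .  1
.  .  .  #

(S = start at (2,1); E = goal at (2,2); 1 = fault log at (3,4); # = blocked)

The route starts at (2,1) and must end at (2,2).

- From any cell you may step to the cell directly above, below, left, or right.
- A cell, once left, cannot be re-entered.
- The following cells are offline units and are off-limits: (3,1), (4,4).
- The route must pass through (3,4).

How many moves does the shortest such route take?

9

Any route passes through (3,4) somewhere between (2,1) and (2,2). Summing Manhattan distances along the two legs ((2,1) → (3,4) → (2,2)) gives a lower bound of 4 + 3 = 7 moves.
The shortest route satisfying every rule uses 9 moves: (2,1) → (1,1) → (1,2) → (1,3) → (2,3) → (2,4) → (3,4) → (3,3) → (3,2) → (2,2).
The bound of 7 isn't tight here; checking systematically, no route of length 7 through 8 satisfies every constraint, so 9 is the minimum.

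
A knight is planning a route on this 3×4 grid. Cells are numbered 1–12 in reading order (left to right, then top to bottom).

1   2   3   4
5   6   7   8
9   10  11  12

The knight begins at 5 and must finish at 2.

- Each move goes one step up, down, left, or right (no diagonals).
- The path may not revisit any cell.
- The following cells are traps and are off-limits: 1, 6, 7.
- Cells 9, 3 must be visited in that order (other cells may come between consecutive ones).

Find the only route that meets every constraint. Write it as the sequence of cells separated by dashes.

5 - 9 - 10 - 11 - 12 - 8 - 4 - 3 - 2

The waypoints must appear in the order 9, 3, with no cell reused.
Route from 5: down to 9, 3× right (reaching 12), 2× up (reaching 4), 2× left (reaching 2) — 8 moves in all.
Check: order respected (9 at step 1, 3 at step 7).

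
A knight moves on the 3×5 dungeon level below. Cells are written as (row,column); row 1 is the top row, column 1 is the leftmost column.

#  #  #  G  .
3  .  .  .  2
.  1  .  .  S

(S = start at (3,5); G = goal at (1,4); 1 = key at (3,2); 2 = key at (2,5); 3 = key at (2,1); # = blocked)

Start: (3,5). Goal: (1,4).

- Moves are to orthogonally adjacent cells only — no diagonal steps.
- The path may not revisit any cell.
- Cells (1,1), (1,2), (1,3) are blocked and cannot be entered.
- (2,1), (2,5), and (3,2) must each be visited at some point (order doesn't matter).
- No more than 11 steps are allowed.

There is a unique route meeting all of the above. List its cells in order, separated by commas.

(3,5), (3,4), (3,3), (3,2), (3,1), (2,1), (2,2), (2,3), (2,4), (2,5), (1,5), (1,4)

Any route must reach (2,1), (2,5), and (3,2) and still end at (1,4) within 11 moves, so the order of the required stops is forced.
Route from (3,5): left 4 to (3,1), up 1 to (2,1), right 4 to (2,5), up 1 to (1,5), left 1 to (1,4) — 11 moves in all.
Check: all required cells visited; 11 ≤ 11 moves.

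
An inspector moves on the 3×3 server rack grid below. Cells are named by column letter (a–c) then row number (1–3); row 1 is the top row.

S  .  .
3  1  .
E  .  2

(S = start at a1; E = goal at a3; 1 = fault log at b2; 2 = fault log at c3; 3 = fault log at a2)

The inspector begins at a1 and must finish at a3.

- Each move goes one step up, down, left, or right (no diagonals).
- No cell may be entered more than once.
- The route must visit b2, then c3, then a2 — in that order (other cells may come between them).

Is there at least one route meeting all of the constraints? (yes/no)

Ignoring the required order, 3 revisit-free routes from a1 to a3 pass through all of b2, c3, and a2; the waypoint orders that occur are a2 → b2 → c3 (2); c3 → b2 → a2 (1) — never b2 → c3 → a2.

no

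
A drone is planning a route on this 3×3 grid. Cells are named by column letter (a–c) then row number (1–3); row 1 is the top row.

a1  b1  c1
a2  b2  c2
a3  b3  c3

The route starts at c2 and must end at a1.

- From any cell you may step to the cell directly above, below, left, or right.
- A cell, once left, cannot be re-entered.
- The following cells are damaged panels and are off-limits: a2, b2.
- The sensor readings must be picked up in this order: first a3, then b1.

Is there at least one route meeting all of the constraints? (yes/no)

no

a3 must be visited but has only one open neighbour (b3), and it is neither the start nor the goal — the route would have to enter and leave through b3, re-entering it.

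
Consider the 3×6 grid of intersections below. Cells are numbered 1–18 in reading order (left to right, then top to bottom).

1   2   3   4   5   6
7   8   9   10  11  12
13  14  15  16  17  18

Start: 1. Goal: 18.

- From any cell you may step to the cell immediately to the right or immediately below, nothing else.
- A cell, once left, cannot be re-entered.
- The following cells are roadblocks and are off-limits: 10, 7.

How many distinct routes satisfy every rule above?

6

A right/down-only route from 1 to 18 makes exactly 2 down-moves and 5 right-moves in some order.
With no other constraints that would be C(7,2) = 21 routes.
Subtract routes through each blocked cell (inclusion–exclusion for overlaps): − through 7: 6 − through 10: 12 + through 7&10: 3 → 6.
That gives 6 routes.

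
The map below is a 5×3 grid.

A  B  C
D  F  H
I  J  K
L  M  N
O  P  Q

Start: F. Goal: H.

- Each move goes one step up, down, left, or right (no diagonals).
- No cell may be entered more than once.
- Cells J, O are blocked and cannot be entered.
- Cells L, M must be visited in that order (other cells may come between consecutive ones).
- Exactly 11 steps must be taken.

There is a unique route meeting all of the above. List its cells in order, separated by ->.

The waypoints must appear in the order L, M, with no cell reused.
Route from F: up 1 to B, left 1 to A, down 3 to L, right 1 to M, down 1 to P, right 1 to Q, up 3 to H — 11 moves in all.
Check: order respected (L at step 5, M at step 6); 11 moves as required.

F -> B -> A -> D -> I -> L -> M -> P -> Q -> N -> K -> H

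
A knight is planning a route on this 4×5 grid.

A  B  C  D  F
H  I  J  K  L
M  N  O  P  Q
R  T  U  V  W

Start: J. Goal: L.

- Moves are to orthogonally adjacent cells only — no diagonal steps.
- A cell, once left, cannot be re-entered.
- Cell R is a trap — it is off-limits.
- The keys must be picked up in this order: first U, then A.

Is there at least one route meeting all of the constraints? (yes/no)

yes

One route that works: J → O → U → T → N → I → H → A → B → C → D → K → L.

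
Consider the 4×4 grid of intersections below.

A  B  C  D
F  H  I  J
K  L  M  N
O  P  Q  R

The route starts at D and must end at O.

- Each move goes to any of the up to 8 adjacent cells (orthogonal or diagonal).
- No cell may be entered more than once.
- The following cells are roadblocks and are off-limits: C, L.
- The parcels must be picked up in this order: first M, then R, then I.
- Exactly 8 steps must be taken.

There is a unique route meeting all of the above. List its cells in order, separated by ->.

D -> J -> M -> R -> N -> I -> H -> K -> O

The waypoints must appear in the order M, R, I, with no cell reused.
Route from D: down to J, down-left to M, down-right to R, up to N, up-left to I, left to H, down-left to K, down to O — 8 moves in all.
Check: order respected (M at step 2, R at step 3, I at step 5); 8 moves as required.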